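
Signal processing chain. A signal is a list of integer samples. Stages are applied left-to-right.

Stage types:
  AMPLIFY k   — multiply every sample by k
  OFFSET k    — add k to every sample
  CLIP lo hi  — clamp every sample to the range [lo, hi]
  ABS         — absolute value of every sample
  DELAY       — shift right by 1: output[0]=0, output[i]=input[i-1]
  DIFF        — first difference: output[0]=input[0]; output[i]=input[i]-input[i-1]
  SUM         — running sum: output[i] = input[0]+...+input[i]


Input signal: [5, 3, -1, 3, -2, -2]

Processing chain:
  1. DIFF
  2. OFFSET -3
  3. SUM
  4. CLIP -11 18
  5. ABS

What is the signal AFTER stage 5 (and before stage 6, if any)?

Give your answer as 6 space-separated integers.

Answer: 2 3 10 9 11 11

Derivation:
Input: [5, 3, -1, 3, -2, -2]
Stage 1 (DIFF): s[0]=5, 3-5=-2, -1-3=-4, 3--1=4, -2-3=-5, -2--2=0 -> [5, -2, -4, 4, -5, 0]
Stage 2 (OFFSET -3): 5+-3=2, -2+-3=-5, -4+-3=-7, 4+-3=1, -5+-3=-8, 0+-3=-3 -> [2, -5, -7, 1, -8, -3]
Stage 3 (SUM): sum[0..0]=2, sum[0..1]=-3, sum[0..2]=-10, sum[0..3]=-9, sum[0..4]=-17, sum[0..5]=-20 -> [2, -3, -10, -9, -17, -20]
Stage 4 (CLIP -11 18): clip(2,-11,18)=2, clip(-3,-11,18)=-3, clip(-10,-11,18)=-10, clip(-9,-11,18)=-9, clip(-17,-11,18)=-11, clip(-20,-11,18)=-11 -> [2, -3, -10, -9, -11, -11]
Stage 5 (ABS): |2|=2, |-3|=3, |-10|=10, |-9|=9, |-11|=11, |-11|=11 -> [2, 3, 10, 9, 11, 11]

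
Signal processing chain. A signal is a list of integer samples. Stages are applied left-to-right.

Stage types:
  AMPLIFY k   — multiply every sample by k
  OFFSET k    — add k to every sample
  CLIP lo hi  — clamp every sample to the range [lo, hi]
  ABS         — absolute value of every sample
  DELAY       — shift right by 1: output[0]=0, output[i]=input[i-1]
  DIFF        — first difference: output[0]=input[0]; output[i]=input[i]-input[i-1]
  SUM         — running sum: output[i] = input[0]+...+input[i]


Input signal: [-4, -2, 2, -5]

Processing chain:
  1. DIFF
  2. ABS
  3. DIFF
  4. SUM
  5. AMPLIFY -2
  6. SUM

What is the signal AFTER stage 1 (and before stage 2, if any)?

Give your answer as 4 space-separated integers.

Input: [-4, -2, 2, -5]
Stage 1 (DIFF): s[0]=-4, -2--4=2, 2--2=4, -5-2=-7 -> [-4, 2, 4, -7]

Answer: -4 2 4 -7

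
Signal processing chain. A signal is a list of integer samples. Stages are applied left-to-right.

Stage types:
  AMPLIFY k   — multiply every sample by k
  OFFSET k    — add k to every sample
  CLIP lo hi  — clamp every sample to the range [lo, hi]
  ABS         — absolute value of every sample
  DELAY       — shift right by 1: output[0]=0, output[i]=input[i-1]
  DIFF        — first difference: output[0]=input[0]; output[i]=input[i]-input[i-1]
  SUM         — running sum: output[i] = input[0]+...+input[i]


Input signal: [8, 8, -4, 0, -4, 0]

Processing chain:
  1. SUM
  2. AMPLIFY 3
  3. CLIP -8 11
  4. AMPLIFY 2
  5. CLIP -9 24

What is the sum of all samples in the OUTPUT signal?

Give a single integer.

Answer: 132

Derivation:
Input: [8, 8, -4, 0, -4, 0]
Stage 1 (SUM): sum[0..0]=8, sum[0..1]=16, sum[0..2]=12, sum[0..3]=12, sum[0..4]=8, sum[0..5]=8 -> [8, 16, 12, 12, 8, 8]
Stage 2 (AMPLIFY 3): 8*3=24, 16*3=48, 12*3=36, 12*3=36, 8*3=24, 8*3=24 -> [24, 48, 36, 36, 24, 24]
Stage 3 (CLIP -8 11): clip(24,-8,11)=11, clip(48,-8,11)=11, clip(36,-8,11)=11, clip(36,-8,11)=11, clip(24,-8,11)=11, clip(24,-8,11)=11 -> [11, 11, 11, 11, 11, 11]
Stage 4 (AMPLIFY 2): 11*2=22, 11*2=22, 11*2=22, 11*2=22, 11*2=22, 11*2=22 -> [22, 22, 22, 22, 22, 22]
Stage 5 (CLIP -9 24): clip(22,-9,24)=22, clip(22,-9,24)=22, clip(22,-9,24)=22, clip(22,-9,24)=22, clip(22,-9,24)=22, clip(22,-9,24)=22 -> [22, 22, 22, 22, 22, 22]
Output sum: 132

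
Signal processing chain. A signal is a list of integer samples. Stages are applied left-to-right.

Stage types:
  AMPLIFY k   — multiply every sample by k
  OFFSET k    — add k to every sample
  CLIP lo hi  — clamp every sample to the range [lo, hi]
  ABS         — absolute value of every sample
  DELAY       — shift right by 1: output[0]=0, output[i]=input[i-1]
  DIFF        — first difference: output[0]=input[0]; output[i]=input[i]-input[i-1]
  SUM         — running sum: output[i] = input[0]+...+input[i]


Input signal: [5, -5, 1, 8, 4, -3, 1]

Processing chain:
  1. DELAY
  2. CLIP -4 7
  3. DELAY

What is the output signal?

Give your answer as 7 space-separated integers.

Input: [5, -5, 1, 8, 4, -3, 1]
Stage 1 (DELAY): [0, 5, -5, 1, 8, 4, -3] = [0, 5, -5, 1, 8, 4, -3] -> [0, 5, -5, 1, 8, 4, -3]
Stage 2 (CLIP -4 7): clip(0,-4,7)=0, clip(5,-4,7)=5, clip(-5,-4,7)=-4, clip(1,-4,7)=1, clip(8,-4,7)=7, clip(4,-4,7)=4, clip(-3,-4,7)=-3 -> [0, 5, -4, 1, 7, 4, -3]
Stage 3 (DELAY): [0, 0, 5, -4, 1, 7, 4] = [0, 0, 5, -4, 1, 7, 4] -> [0, 0, 5, -4, 1, 7, 4]

Answer: 0 0 5 -4 1 7 4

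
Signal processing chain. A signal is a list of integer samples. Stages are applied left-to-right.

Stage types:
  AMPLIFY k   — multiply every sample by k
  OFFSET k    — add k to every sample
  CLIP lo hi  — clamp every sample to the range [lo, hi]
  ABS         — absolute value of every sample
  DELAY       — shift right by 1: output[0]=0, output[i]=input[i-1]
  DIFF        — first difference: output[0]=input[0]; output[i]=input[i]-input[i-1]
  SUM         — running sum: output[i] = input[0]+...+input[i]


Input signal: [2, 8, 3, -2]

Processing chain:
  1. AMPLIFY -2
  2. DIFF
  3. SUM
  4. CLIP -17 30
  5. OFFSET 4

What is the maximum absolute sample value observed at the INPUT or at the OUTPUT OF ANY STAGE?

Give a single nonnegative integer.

Answer: 16

Derivation:
Input: [2, 8, 3, -2] (max |s|=8)
Stage 1 (AMPLIFY -2): 2*-2=-4, 8*-2=-16, 3*-2=-6, -2*-2=4 -> [-4, -16, -6, 4] (max |s|=16)
Stage 2 (DIFF): s[0]=-4, -16--4=-12, -6--16=10, 4--6=10 -> [-4, -12, 10, 10] (max |s|=12)
Stage 3 (SUM): sum[0..0]=-4, sum[0..1]=-16, sum[0..2]=-6, sum[0..3]=4 -> [-4, -16, -6, 4] (max |s|=16)
Stage 4 (CLIP -17 30): clip(-4,-17,30)=-4, clip(-16,-17,30)=-16, clip(-6,-17,30)=-6, clip(4,-17,30)=4 -> [-4, -16, -6, 4] (max |s|=16)
Stage 5 (OFFSET 4): -4+4=0, -16+4=-12, -6+4=-2, 4+4=8 -> [0, -12, -2, 8] (max |s|=12)
Overall max amplitude: 16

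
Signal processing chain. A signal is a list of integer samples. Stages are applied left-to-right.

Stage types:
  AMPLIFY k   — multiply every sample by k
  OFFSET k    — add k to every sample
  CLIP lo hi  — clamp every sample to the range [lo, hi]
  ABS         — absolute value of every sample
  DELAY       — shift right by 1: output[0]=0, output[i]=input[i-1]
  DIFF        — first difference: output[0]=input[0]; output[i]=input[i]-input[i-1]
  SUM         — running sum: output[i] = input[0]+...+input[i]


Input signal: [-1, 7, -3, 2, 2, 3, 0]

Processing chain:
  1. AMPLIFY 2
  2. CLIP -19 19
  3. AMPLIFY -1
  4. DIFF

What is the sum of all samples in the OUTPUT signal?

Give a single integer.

Answer: 0

Derivation:
Input: [-1, 7, -3, 2, 2, 3, 0]
Stage 1 (AMPLIFY 2): -1*2=-2, 7*2=14, -3*2=-6, 2*2=4, 2*2=4, 3*2=6, 0*2=0 -> [-2, 14, -6, 4, 4, 6, 0]
Stage 2 (CLIP -19 19): clip(-2,-19,19)=-2, clip(14,-19,19)=14, clip(-6,-19,19)=-6, clip(4,-19,19)=4, clip(4,-19,19)=4, clip(6,-19,19)=6, clip(0,-19,19)=0 -> [-2, 14, -6, 4, 4, 6, 0]
Stage 3 (AMPLIFY -1): -2*-1=2, 14*-1=-14, -6*-1=6, 4*-1=-4, 4*-1=-4, 6*-1=-6, 0*-1=0 -> [2, -14, 6, -4, -4, -6, 0]
Stage 4 (DIFF): s[0]=2, -14-2=-16, 6--14=20, -4-6=-10, -4--4=0, -6--4=-2, 0--6=6 -> [2, -16, 20, -10, 0, -2, 6]
Output sum: 0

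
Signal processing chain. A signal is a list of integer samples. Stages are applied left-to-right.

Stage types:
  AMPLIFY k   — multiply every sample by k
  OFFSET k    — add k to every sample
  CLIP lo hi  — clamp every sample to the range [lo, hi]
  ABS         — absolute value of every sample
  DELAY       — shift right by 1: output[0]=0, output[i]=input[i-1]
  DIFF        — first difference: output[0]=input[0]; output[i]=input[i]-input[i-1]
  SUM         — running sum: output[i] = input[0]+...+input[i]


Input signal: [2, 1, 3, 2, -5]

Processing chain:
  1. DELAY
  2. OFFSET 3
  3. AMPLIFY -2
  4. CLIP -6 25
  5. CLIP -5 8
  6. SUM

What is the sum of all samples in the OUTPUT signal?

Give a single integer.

Answer: -75

Derivation:
Input: [2, 1, 3, 2, -5]
Stage 1 (DELAY): [0, 2, 1, 3, 2] = [0, 2, 1, 3, 2] -> [0, 2, 1, 3, 2]
Stage 2 (OFFSET 3): 0+3=3, 2+3=5, 1+3=4, 3+3=6, 2+3=5 -> [3, 5, 4, 6, 5]
Stage 3 (AMPLIFY -2): 3*-2=-6, 5*-2=-10, 4*-2=-8, 6*-2=-12, 5*-2=-10 -> [-6, -10, -8, -12, -10]
Stage 4 (CLIP -6 25): clip(-6,-6,25)=-6, clip(-10,-6,25)=-6, clip(-8,-6,25)=-6, clip(-12,-6,25)=-6, clip(-10,-6,25)=-6 -> [-6, -6, -6, -6, -6]
Stage 5 (CLIP -5 8): clip(-6,-5,8)=-5, clip(-6,-5,8)=-5, clip(-6,-5,8)=-5, clip(-6,-5,8)=-5, clip(-6,-5,8)=-5 -> [-5, -5, -5, -5, -5]
Stage 6 (SUM): sum[0..0]=-5, sum[0..1]=-10, sum[0..2]=-15, sum[0..3]=-20, sum[0..4]=-25 -> [-5, -10, -15, -20, -25]
Output sum: -75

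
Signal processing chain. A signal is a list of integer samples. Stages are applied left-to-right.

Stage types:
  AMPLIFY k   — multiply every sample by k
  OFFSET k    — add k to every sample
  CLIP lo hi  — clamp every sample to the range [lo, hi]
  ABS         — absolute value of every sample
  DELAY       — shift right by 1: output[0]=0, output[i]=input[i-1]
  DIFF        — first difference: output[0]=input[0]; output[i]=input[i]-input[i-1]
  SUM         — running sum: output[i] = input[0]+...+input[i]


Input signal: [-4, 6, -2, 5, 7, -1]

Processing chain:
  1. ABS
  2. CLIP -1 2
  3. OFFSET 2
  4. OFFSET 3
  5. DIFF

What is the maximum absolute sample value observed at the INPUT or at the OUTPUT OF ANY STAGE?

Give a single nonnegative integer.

Input: [-4, 6, -2, 5, 7, -1] (max |s|=7)
Stage 1 (ABS): |-4|=4, |6|=6, |-2|=2, |5|=5, |7|=7, |-1|=1 -> [4, 6, 2, 5, 7, 1] (max |s|=7)
Stage 2 (CLIP -1 2): clip(4,-1,2)=2, clip(6,-1,2)=2, clip(2,-1,2)=2, clip(5,-1,2)=2, clip(7,-1,2)=2, clip(1,-1,2)=1 -> [2, 2, 2, 2, 2, 1] (max |s|=2)
Stage 3 (OFFSET 2): 2+2=4, 2+2=4, 2+2=4, 2+2=4, 2+2=4, 1+2=3 -> [4, 4, 4, 4, 4, 3] (max |s|=4)
Stage 4 (OFFSET 3): 4+3=7, 4+3=7, 4+3=7, 4+3=7, 4+3=7, 3+3=6 -> [7, 7, 7, 7, 7, 6] (max |s|=7)
Stage 5 (DIFF): s[0]=7, 7-7=0, 7-7=0, 7-7=0, 7-7=0, 6-7=-1 -> [7, 0, 0, 0, 0, -1] (max |s|=7)
Overall max amplitude: 7

Answer: 7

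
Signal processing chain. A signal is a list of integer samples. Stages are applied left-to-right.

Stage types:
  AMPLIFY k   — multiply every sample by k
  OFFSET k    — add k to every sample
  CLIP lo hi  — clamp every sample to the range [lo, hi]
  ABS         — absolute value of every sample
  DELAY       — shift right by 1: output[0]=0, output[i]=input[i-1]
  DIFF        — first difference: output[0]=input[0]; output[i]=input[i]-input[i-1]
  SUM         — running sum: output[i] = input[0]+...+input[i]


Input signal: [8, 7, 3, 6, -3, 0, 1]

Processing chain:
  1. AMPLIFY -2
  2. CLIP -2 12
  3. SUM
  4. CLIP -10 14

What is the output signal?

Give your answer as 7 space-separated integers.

Answer: -2 -4 -6 -8 -2 -2 -4

Derivation:
Input: [8, 7, 3, 6, -3, 0, 1]
Stage 1 (AMPLIFY -2): 8*-2=-16, 7*-2=-14, 3*-2=-6, 6*-2=-12, -3*-2=6, 0*-2=0, 1*-2=-2 -> [-16, -14, -6, -12, 6, 0, -2]
Stage 2 (CLIP -2 12): clip(-16,-2,12)=-2, clip(-14,-2,12)=-2, clip(-6,-2,12)=-2, clip(-12,-2,12)=-2, clip(6,-2,12)=6, clip(0,-2,12)=0, clip(-2,-2,12)=-2 -> [-2, -2, -2, -2, 6, 0, -2]
Stage 3 (SUM): sum[0..0]=-2, sum[0..1]=-4, sum[0..2]=-6, sum[0..3]=-8, sum[0..4]=-2, sum[0..5]=-2, sum[0..6]=-4 -> [-2, -4, -6, -8, -2, -2, -4]
Stage 4 (CLIP -10 14): clip(-2,-10,14)=-2, clip(-4,-10,14)=-4, clip(-6,-10,14)=-6, clip(-8,-10,14)=-8, clip(-2,-10,14)=-2, clip(-2,-10,14)=-2, clip(-4,-10,14)=-4 -> [-2, -4, -6, -8, -2, -2, -4]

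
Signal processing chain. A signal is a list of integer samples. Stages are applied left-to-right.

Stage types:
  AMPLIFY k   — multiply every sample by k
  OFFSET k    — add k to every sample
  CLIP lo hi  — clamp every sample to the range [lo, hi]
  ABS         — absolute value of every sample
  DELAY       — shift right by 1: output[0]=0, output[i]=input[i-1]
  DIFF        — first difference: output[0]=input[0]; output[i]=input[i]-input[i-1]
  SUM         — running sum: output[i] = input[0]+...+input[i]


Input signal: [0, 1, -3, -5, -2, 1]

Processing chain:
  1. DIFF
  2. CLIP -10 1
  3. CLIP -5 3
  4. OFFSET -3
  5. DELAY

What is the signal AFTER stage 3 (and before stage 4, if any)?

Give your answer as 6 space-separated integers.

Input: [0, 1, -3, -5, -2, 1]
Stage 1 (DIFF): s[0]=0, 1-0=1, -3-1=-4, -5--3=-2, -2--5=3, 1--2=3 -> [0, 1, -4, -2, 3, 3]
Stage 2 (CLIP -10 1): clip(0,-10,1)=0, clip(1,-10,1)=1, clip(-4,-10,1)=-4, clip(-2,-10,1)=-2, clip(3,-10,1)=1, clip(3,-10,1)=1 -> [0, 1, -4, -2, 1, 1]
Stage 3 (CLIP -5 3): clip(0,-5,3)=0, clip(1,-5,3)=1, clip(-4,-5,3)=-4, clip(-2,-5,3)=-2, clip(1,-5,3)=1, clip(1,-5,3)=1 -> [0, 1, -4, -2, 1, 1]

Answer: 0 1 -4 -2 1 1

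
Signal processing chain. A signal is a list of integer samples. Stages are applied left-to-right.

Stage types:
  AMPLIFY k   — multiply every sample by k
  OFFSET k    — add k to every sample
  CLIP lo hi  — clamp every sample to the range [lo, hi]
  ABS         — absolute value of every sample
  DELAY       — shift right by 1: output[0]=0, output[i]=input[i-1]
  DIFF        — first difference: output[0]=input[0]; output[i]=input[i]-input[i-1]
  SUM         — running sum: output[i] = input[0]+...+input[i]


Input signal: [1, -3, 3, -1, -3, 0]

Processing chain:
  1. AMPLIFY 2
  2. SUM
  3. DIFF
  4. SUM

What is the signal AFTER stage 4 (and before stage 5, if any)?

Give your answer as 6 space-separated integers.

Input: [1, -3, 3, -1, -3, 0]
Stage 1 (AMPLIFY 2): 1*2=2, -3*2=-6, 3*2=6, -1*2=-2, -3*2=-6, 0*2=0 -> [2, -6, 6, -2, -6, 0]
Stage 2 (SUM): sum[0..0]=2, sum[0..1]=-4, sum[0..2]=2, sum[0..3]=0, sum[0..4]=-6, sum[0..5]=-6 -> [2, -4, 2, 0, -6, -6]
Stage 3 (DIFF): s[0]=2, -4-2=-6, 2--4=6, 0-2=-2, -6-0=-6, -6--6=0 -> [2, -6, 6, -2, -6, 0]
Stage 4 (SUM): sum[0..0]=2, sum[0..1]=-4, sum[0..2]=2, sum[0..3]=0, sum[0..4]=-6, sum[0..5]=-6 -> [2, -4, 2, 0, -6, -6]

Answer: 2 -4 2 0 -6 -6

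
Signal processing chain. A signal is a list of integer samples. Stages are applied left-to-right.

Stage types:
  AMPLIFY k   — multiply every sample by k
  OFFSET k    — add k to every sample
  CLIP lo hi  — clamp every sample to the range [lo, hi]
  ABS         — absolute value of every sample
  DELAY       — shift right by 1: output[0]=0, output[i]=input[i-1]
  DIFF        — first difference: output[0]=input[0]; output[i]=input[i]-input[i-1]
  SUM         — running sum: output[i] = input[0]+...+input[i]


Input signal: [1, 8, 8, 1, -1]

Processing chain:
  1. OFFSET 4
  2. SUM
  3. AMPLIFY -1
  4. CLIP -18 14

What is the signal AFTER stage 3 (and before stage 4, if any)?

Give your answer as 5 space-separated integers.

Answer: -5 -17 -29 -34 -37

Derivation:
Input: [1, 8, 8, 1, -1]
Stage 1 (OFFSET 4): 1+4=5, 8+4=12, 8+4=12, 1+4=5, -1+4=3 -> [5, 12, 12, 5, 3]
Stage 2 (SUM): sum[0..0]=5, sum[0..1]=17, sum[0..2]=29, sum[0..3]=34, sum[0..4]=37 -> [5, 17, 29, 34, 37]
Stage 3 (AMPLIFY -1): 5*-1=-5, 17*-1=-17, 29*-1=-29, 34*-1=-34, 37*-1=-37 -> [-5, -17, -29, -34, -37]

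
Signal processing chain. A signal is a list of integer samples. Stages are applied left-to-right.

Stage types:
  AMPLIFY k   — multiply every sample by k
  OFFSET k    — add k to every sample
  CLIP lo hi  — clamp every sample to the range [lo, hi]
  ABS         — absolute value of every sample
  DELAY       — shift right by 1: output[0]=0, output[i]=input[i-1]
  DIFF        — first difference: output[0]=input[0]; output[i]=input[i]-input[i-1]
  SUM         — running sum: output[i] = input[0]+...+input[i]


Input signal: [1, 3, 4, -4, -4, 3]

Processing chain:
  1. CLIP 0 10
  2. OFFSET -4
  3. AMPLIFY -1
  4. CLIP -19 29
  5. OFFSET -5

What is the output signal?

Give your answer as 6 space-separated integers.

Input: [1, 3, 4, -4, -4, 3]
Stage 1 (CLIP 0 10): clip(1,0,10)=1, clip(3,0,10)=3, clip(4,0,10)=4, clip(-4,0,10)=0, clip(-4,0,10)=0, clip(3,0,10)=3 -> [1, 3, 4, 0, 0, 3]
Stage 2 (OFFSET -4): 1+-4=-3, 3+-4=-1, 4+-4=0, 0+-4=-4, 0+-4=-4, 3+-4=-1 -> [-3, -1, 0, -4, -4, -1]
Stage 3 (AMPLIFY -1): -3*-1=3, -1*-1=1, 0*-1=0, -4*-1=4, -4*-1=4, -1*-1=1 -> [3, 1, 0, 4, 4, 1]
Stage 4 (CLIP -19 29): clip(3,-19,29)=3, clip(1,-19,29)=1, clip(0,-19,29)=0, clip(4,-19,29)=4, clip(4,-19,29)=4, clip(1,-19,29)=1 -> [3, 1, 0, 4, 4, 1]
Stage 5 (OFFSET -5): 3+-5=-2, 1+-5=-4, 0+-5=-5, 4+-5=-1, 4+-5=-1, 1+-5=-4 -> [-2, -4, -5, -1, -1, -4]

Answer: -2 -4 -5 -1 -1 -4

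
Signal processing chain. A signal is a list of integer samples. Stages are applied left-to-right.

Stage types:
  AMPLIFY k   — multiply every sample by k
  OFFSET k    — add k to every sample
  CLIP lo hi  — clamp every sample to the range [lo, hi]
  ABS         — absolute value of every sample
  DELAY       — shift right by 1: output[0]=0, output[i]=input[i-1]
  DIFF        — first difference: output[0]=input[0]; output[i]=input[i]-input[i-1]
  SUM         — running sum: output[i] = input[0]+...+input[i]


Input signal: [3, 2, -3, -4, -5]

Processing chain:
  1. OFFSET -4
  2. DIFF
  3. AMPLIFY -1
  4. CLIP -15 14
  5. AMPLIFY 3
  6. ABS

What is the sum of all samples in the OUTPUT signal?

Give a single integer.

Answer: 27

Derivation:
Input: [3, 2, -3, -4, -5]
Stage 1 (OFFSET -4): 3+-4=-1, 2+-4=-2, -3+-4=-7, -4+-4=-8, -5+-4=-9 -> [-1, -2, -7, -8, -9]
Stage 2 (DIFF): s[0]=-1, -2--1=-1, -7--2=-5, -8--7=-1, -9--8=-1 -> [-1, -1, -5, -1, -1]
Stage 3 (AMPLIFY -1): -1*-1=1, -1*-1=1, -5*-1=5, -1*-1=1, -1*-1=1 -> [1, 1, 5, 1, 1]
Stage 4 (CLIP -15 14): clip(1,-15,14)=1, clip(1,-15,14)=1, clip(5,-15,14)=5, clip(1,-15,14)=1, clip(1,-15,14)=1 -> [1, 1, 5, 1, 1]
Stage 5 (AMPLIFY 3): 1*3=3, 1*3=3, 5*3=15, 1*3=3, 1*3=3 -> [3, 3, 15, 3, 3]
Stage 6 (ABS): |3|=3, |3|=3, |15|=15, |3|=3, |3|=3 -> [3, 3, 15, 3, 3]
Output sum: 27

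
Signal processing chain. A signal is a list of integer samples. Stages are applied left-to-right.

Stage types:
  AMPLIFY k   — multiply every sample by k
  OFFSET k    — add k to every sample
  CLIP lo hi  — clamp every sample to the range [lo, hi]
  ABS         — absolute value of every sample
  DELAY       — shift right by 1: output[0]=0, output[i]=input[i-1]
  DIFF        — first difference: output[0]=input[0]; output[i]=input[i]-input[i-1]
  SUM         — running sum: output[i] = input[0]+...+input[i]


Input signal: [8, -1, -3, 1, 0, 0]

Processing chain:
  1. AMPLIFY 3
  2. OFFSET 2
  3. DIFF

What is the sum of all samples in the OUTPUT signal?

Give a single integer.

Input: [8, -1, -3, 1, 0, 0]
Stage 1 (AMPLIFY 3): 8*3=24, -1*3=-3, -3*3=-9, 1*3=3, 0*3=0, 0*3=0 -> [24, -3, -9, 3, 0, 0]
Stage 2 (OFFSET 2): 24+2=26, -3+2=-1, -9+2=-7, 3+2=5, 0+2=2, 0+2=2 -> [26, -1, -7, 5, 2, 2]
Stage 3 (DIFF): s[0]=26, -1-26=-27, -7--1=-6, 5--7=12, 2-5=-3, 2-2=0 -> [26, -27, -6, 12, -3, 0]
Output sum: 2

Answer: 2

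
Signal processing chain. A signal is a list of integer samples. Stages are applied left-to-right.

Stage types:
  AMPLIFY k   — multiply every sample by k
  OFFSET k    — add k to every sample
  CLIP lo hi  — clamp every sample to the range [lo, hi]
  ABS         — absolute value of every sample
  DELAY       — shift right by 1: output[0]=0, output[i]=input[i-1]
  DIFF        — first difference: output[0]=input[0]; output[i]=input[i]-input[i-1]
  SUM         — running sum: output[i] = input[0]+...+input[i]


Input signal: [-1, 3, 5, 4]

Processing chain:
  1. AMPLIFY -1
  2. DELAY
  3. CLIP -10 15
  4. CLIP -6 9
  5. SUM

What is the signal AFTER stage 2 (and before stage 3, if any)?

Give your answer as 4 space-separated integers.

Answer: 0 1 -3 -5

Derivation:
Input: [-1, 3, 5, 4]
Stage 1 (AMPLIFY -1): -1*-1=1, 3*-1=-3, 5*-1=-5, 4*-1=-4 -> [1, -3, -5, -4]
Stage 2 (DELAY): [0, 1, -3, -5] = [0, 1, -3, -5] -> [0, 1, -3, -5]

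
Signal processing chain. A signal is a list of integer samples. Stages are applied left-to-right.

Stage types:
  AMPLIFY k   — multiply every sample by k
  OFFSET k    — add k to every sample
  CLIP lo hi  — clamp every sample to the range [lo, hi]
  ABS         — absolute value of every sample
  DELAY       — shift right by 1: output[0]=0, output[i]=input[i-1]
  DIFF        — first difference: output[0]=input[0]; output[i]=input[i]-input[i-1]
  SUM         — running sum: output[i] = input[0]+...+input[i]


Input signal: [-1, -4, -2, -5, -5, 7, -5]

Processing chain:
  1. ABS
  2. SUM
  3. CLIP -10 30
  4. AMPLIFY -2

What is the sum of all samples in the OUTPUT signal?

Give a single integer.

Input: [-1, -4, -2, -5, -5, 7, -5]
Stage 1 (ABS): |-1|=1, |-4|=4, |-2|=2, |-5|=5, |-5|=5, |7|=7, |-5|=5 -> [1, 4, 2, 5, 5, 7, 5]
Stage 2 (SUM): sum[0..0]=1, sum[0..1]=5, sum[0..2]=7, sum[0..3]=12, sum[0..4]=17, sum[0..5]=24, sum[0..6]=29 -> [1, 5, 7, 12, 17, 24, 29]
Stage 3 (CLIP -10 30): clip(1,-10,30)=1, clip(5,-10,30)=5, clip(7,-10,30)=7, clip(12,-10,30)=12, clip(17,-10,30)=17, clip(24,-10,30)=24, clip(29,-10,30)=29 -> [1, 5, 7, 12, 17, 24, 29]
Stage 4 (AMPLIFY -2): 1*-2=-2, 5*-2=-10, 7*-2=-14, 12*-2=-24, 17*-2=-34, 24*-2=-48, 29*-2=-58 -> [-2, -10, -14, -24, -34, -48, -58]
Output sum: -190

Answer: -190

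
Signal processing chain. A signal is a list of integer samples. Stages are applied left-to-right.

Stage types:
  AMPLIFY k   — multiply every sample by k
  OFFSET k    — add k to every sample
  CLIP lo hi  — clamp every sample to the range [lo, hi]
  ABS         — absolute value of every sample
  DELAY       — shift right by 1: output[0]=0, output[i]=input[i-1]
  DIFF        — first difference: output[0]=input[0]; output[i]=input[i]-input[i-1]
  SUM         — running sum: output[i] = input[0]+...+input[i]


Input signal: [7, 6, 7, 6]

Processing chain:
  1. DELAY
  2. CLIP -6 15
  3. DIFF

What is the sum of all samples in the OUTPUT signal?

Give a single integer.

Answer: 7

Derivation:
Input: [7, 6, 7, 6]
Stage 1 (DELAY): [0, 7, 6, 7] = [0, 7, 6, 7] -> [0, 7, 6, 7]
Stage 2 (CLIP -6 15): clip(0,-6,15)=0, clip(7,-6,15)=7, clip(6,-6,15)=6, clip(7,-6,15)=7 -> [0, 7, 6, 7]
Stage 3 (DIFF): s[0]=0, 7-0=7, 6-7=-1, 7-6=1 -> [0, 7, -1, 1]
Output sum: 7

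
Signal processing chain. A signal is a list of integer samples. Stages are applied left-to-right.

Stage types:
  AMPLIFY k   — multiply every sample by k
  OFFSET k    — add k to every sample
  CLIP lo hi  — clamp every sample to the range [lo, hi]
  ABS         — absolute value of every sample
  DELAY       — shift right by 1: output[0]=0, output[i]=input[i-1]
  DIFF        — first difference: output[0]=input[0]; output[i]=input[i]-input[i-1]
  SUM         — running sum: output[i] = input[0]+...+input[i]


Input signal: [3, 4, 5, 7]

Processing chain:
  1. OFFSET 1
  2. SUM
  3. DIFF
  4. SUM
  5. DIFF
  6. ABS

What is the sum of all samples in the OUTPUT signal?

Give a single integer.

Answer: 23

Derivation:
Input: [3, 4, 5, 7]
Stage 1 (OFFSET 1): 3+1=4, 4+1=5, 5+1=6, 7+1=8 -> [4, 5, 6, 8]
Stage 2 (SUM): sum[0..0]=4, sum[0..1]=9, sum[0..2]=15, sum[0..3]=23 -> [4, 9, 15, 23]
Stage 3 (DIFF): s[0]=4, 9-4=5, 15-9=6, 23-15=8 -> [4, 5, 6, 8]
Stage 4 (SUM): sum[0..0]=4, sum[0..1]=9, sum[0..2]=15, sum[0..3]=23 -> [4, 9, 15, 23]
Stage 5 (DIFF): s[0]=4, 9-4=5, 15-9=6, 23-15=8 -> [4, 5, 6, 8]
Stage 6 (ABS): |4|=4, |5|=5, |6|=6, |8|=8 -> [4, 5, 6, 8]
Output sum: 23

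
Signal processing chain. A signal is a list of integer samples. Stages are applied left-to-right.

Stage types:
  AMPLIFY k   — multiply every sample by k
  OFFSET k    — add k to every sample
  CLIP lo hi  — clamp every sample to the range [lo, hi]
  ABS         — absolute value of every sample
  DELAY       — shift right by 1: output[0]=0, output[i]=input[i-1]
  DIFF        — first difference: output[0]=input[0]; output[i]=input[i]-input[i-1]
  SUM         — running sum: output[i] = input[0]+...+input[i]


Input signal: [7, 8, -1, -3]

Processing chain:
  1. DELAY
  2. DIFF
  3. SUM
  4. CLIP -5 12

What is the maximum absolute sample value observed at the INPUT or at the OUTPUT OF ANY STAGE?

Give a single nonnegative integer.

Input: [7, 8, -1, -3] (max |s|=8)
Stage 1 (DELAY): [0, 7, 8, -1] = [0, 7, 8, -1] -> [0, 7, 8, -1] (max |s|=8)
Stage 2 (DIFF): s[0]=0, 7-0=7, 8-7=1, -1-8=-9 -> [0, 7, 1, -9] (max |s|=9)
Stage 3 (SUM): sum[0..0]=0, sum[0..1]=7, sum[0..2]=8, sum[0..3]=-1 -> [0, 7, 8, -1] (max |s|=8)
Stage 4 (CLIP -5 12): clip(0,-5,12)=0, clip(7,-5,12)=7, clip(8,-5,12)=8, clip(-1,-5,12)=-1 -> [0, 7, 8, -1] (max |s|=8)
Overall max amplitude: 9

Answer: 9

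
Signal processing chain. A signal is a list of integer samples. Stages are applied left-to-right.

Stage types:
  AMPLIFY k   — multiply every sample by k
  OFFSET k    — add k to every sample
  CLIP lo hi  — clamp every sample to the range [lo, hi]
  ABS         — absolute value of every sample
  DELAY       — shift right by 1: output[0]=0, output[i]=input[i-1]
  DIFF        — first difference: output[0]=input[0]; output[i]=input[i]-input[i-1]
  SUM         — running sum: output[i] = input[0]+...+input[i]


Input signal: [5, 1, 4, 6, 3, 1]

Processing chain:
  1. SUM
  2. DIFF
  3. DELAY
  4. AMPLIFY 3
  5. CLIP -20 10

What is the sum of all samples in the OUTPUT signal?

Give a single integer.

Input: [5, 1, 4, 6, 3, 1]
Stage 1 (SUM): sum[0..0]=5, sum[0..1]=6, sum[0..2]=10, sum[0..3]=16, sum[0..4]=19, sum[0..5]=20 -> [5, 6, 10, 16, 19, 20]
Stage 2 (DIFF): s[0]=5, 6-5=1, 10-6=4, 16-10=6, 19-16=3, 20-19=1 -> [5, 1, 4, 6, 3, 1]
Stage 3 (DELAY): [0, 5, 1, 4, 6, 3] = [0, 5, 1, 4, 6, 3] -> [0, 5, 1, 4, 6, 3]
Stage 4 (AMPLIFY 3): 0*3=0, 5*3=15, 1*3=3, 4*3=12, 6*3=18, 3*3=9 -> [0, 15, 3, 12, 18, 9]
Stage 5 (CLIP -20 10): clip(0,-20,10)=0, clip(15,-20,10)=10, clip(3,-20,10)=3, clip(12,-20,10)=10, clip(18,-20,10)=10, clip(9,-20,10)=9 -> [0, 10, 3, 10, 10, 9]
Output sum: 42

Answer: 42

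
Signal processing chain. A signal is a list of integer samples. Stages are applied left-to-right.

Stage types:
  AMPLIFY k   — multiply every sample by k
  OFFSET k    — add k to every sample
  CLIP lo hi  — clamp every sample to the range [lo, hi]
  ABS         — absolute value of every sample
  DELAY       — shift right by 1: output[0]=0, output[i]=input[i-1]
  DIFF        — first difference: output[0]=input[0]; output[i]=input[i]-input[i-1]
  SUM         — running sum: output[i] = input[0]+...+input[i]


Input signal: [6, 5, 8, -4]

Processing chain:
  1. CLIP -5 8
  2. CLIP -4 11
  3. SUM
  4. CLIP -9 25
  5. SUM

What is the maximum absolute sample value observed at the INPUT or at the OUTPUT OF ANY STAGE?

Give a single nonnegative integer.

Answer: 51

Derivation:
Input: [6, 5, 8, -4] (max |s|=8)
Stage 1 (CLIP -5 8): clip(6,-5,8)=6, clip(5,-5,8)=5, clip(8,-5,8)=8, clip(-4,-5,8)=-4 -> [6, 5, 8, -4] (max |s|=8)
Stage 2 (CLIP -4 11): clip(6,-4,11)=6, clip(5,-4,11)=5, clip(8,-4,11)=8, clip(-4,-4,11)=-4 -> [6, 5, 8, -4] (max |s|=8)
Stage 3 (SUM): sum[0..0]=6, sum[0..1]=11, sum[0..2]=19, sum[0..3]=15 -> [6, 11, 19, 15] (max |s|=19)
Stage 4 (CLIP -9 25): clip(6,-9,25)=6, clip(11,-9,25)=11, clip(19,-9,25)=19, clip(15,-9,25)=15 -> [6, 11, 19, 15] (max |s|=19)
Stage 5 (SUM): sum[0..0]=6, sum[0..1]=17, sum[0..2]=36, sum[0..3]=51 -> [6, 17, 36, 51] (max |s|=51)
Overall max amplitude: 51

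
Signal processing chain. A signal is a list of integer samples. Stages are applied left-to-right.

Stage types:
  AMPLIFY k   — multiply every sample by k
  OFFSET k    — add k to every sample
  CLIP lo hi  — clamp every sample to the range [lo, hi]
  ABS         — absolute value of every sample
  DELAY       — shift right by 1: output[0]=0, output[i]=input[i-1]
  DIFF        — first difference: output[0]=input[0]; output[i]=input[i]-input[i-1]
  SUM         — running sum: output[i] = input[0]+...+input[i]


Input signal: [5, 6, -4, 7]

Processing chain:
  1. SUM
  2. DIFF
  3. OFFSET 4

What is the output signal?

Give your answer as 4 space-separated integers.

Input: [5, 6, -4, 7]
Stage 1 (SUM): sum[0..0]=5, sum[0..1]=11, sum[0..2]=7, sum[0..3]=14 -> [5, 11, 7, 14]
Stage 2 (DIFF): s[0]=5, 11-5=6, 7-11=-4, 14-7=7 -> [5, 6, -4, 7]
Stage 3 (OFFSET 4): 5+4=9, 6+4=10, -4+4=0, 7+4=11 -> [9, 10, 0, 11]

Answer: 9 10 0 11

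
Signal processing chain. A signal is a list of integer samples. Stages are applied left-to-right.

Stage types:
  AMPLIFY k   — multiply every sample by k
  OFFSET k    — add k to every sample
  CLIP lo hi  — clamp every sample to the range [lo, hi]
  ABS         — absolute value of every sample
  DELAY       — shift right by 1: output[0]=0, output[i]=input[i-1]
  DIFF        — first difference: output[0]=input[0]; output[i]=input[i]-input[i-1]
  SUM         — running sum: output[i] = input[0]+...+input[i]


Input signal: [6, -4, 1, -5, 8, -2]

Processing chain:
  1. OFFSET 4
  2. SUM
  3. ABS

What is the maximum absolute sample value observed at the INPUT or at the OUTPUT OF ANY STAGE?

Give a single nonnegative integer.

Input: [6, -4, 1, -5, 8, -2] (max |s|=8)
Stage 1 (OFFSET 4): 6+4=10, -4+4=0, 1+4=5, -5+4=-1, 8+4=12, -2+4=2 -> [10, 0, 5, -1, 12, 2] (max |s|=12)
Stage 2 (SUM): sum[0..0]=10, sum[0..1]=10, sum[0..2]=15, sum[0..3]=14, sum[0..4]=26, sum[0..5]=28 -> [10, 10, 15, 14, 26, 28] (max |s|=28)
Stage 3 (ABS): |10|=10, |10|=10, |15|=15, |14|=14, |26|=26, |28|=28 -> [10, 10, 15, 14, 26, 28] (max |s|=28)
Overall max amplitude: 28

Answer: 28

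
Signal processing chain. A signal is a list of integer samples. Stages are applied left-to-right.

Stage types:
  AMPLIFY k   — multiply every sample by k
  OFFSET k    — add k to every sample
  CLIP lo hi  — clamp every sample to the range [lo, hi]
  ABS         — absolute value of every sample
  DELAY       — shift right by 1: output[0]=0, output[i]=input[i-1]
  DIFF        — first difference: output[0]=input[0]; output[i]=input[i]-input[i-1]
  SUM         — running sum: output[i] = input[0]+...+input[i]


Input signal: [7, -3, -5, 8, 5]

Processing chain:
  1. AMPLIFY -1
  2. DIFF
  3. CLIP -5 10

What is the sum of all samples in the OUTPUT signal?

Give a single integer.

Answer: 5

Derivation:
Input: [7, -3, -5, 8, 5]
Stage 1 (AMPLIFY -1): 7*-1=-7, -3*-1=3, -5*-1=5, 8*-1=-8, 5*-1=-5 -> [-7, 3, 5, -8, -5]
Stage 2 (DIFF): s[0]=-7, 3--7=10, 5-3=2, -8-5=-13, -5--8=3 -> [-7, 10, 2, -13, 3]
Stage 3 (CLIP -5 10): clip(-7,-5,10)=-5, clip(10,-5,10)=10, clip(2,-5,10)=2, clip(-13,-5,10)=-5, clip(3,-5,10)=3 -> [-5, 10, 2, -5, 3]
Output sum: 5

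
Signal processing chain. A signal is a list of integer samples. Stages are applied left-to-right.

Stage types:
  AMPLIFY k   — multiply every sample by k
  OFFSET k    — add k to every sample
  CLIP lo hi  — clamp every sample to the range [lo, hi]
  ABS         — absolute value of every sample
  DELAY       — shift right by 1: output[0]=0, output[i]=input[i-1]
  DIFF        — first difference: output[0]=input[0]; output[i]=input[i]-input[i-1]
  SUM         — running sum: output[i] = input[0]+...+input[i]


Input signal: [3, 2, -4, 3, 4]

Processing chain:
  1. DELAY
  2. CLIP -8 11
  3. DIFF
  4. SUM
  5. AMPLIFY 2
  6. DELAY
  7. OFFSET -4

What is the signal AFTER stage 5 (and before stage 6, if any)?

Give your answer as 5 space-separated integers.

Answer: 0 6 4 -8 6

Derivation:
Input: [3, 2, -4, 3, 4]
Stage 1 (DELAY): [0, 3, 2, -4, 3] = [0, 3, 2, -4, 3] -> [0, 3, 2, -4, 3]
Stage 2 (CLIP -8 11): clip(0,-8,11)=0, clip(3,-8,11)=3, clip(2,-8,11)=2, clip(-4,-8,11)=-4, clip(3,-8,11)=3 -> [0, 3, 2, -4, 3]
Stage 3 (DIFF): s[0]=0, 3-0=3, 2-3=-1, -4-2=-6, 3--4=7 -> [0, 3, -1, -6, 7]
Stage 4 (SUM): sum[0..0]=0, sum[0..1]=3, sum[0..2]=2, sum[0..3]=-4, sum[0..4]=3 -> [0, 3, 2, -4, 3]
Stage 5 (AMPLIFY 2): 0*2=0, 3*2=6, 2*2=4, -4*2=-8, 3*2=6 -> [0, 6, 4, -8, 6]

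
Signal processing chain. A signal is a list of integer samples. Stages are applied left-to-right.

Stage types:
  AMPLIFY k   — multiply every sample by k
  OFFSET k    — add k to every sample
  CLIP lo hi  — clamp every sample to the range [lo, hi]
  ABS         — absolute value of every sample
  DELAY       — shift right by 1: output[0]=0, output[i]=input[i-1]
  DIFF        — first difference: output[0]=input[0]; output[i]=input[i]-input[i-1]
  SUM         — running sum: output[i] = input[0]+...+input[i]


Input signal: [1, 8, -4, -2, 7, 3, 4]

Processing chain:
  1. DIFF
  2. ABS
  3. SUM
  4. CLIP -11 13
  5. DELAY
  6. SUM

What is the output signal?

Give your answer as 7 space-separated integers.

Answer: 0 1 9 22 35 48 61

Derivation:
Input: [1, 8, -4, -2, 7, 3, 4]
Stage 1 (DIFF): s[0]=1, 8-1=7, -4-8=-12, -2--4=2, 7--2=9, 3-7=-4, 4-3=1 -> [1, 7, -12, 2, 9, -4, 1]
Stage 2 (ABS): |1|=1, |7|=7, |-12|=12, |2|=2, |9|=9, |-4|=4, |1|=1 -> [1, 7, 12, 2, 9, 4, 1]
Stage 3 (SUM): sum[0..0]=1, sum[0..1]=8, sum[0..2]=20, sum[0..3]=22, sum[0..4]=31, sum[0..5]=35, sum[0..6]=36 -> [1, 8, 20, 22, 31, 35, 36]
Stage 4 (CLIP -11 13): clip(1,-11,13)=1, clip(8,-11,13)=8, clip(20,-11,13)=13, clip(22,-11,13)=13, clip(31,-11,13)=13, clip(35,-11,13)=13, clip(36,-11,13)=13 -> [1, 8, 13, 13, 13, 13, 13]
Stage 5 (DELAY): [0, 1, 8, 13, 13, 13, 13] = [0, 1, 8, 13, 13, 13, 13] -> [0, 1, 8, 13, 13, 13, 13]
Stage 6 (SUM): sum[0..0]=0, sum[0..1]=1, sum[0..2]=9, sum[0..3]=22, sum[0..4]=35, sum[0..5]=48, sum[0..6]=61 -> [0, 1, 9, 22, 35, 48, 61]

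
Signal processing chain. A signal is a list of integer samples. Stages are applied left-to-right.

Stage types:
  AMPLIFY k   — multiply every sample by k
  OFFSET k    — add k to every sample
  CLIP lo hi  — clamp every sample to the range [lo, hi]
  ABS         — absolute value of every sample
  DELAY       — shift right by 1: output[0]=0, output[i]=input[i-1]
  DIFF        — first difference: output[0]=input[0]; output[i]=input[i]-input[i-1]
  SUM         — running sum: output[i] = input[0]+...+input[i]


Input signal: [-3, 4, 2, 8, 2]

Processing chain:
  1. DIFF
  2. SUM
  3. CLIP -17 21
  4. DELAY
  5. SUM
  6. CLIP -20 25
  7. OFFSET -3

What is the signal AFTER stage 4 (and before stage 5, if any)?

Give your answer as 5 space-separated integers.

Answer: 0 -3 4 2 8

Derivation:
Input: [-3, 4, 2, 8, 2]
Stage 1 (DIFF): s[0]=-3, 4--3=7, 2-4=-2, 8-2=6, 2-8=-6 -> [-3, 7, -2, 6, -6]
Stage 2 (SUM): sum[0..0]=-3, sum[0..1]=4, sum[0..2]=2, sum[0..3]=8, sum[0..4]=2 -> [-3, 4, 2, 8, 2]
Stage 3 (CLIP -17 21): clip(-3,-17,21)=-3, clip(4,-17,21)=4, clip(2,-17,21)=2, clip(8,-17,21)=8, clip(2,-17,21)=2 -> [-3, 4, 2, 8, 2]
Stage 4 (DELAY): [0, -3, 4, 2, 8] = [0, -3, 4, 2, 8] -> [0, -3, 4, 2, 8]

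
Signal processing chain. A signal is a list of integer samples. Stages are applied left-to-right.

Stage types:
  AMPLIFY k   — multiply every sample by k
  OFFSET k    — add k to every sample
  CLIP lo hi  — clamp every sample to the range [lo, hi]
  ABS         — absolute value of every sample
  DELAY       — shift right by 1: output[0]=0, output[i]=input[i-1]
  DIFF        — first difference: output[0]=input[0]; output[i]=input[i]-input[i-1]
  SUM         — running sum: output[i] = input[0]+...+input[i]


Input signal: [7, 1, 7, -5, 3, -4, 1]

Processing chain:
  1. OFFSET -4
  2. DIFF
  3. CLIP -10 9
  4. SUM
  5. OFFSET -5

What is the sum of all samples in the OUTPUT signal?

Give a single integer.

Answer: -45

Derivation:
Input: [7, 1, 7, -5, 3, -4, 1]
Stage 1 (OFFSET -4): 7+-4=3, 1+-4=-3, 7+-4=3, -5+-4=-9, 3+-4=-1, -4+-4=-8, 1+-4=-3 -> [3, -3, 3, -9, -1, -8, -3]
Stage 2 (DIFF): s[0]=3, -3-3=-6, 3--3=6, -9-3=-12, -1--9=8, -8--1=-7, -3--8=5 -> [3, -6, 6, -12, 8, -7, 5]
Stage 3 (CLIP -10 9): clip(3,-10,9)=3, clip(-6,-10,9)=-6, clip(6,-10,9)=6, clip(-12,-10,9)=-10, clip(8,-10,9)=8, clip(-7,-10,9)=-7, clip(5,-10,9)=5 -> [3, -6, 6, -10, 8, -7, 5]
Stage 4 (SUM): sum[0..0]=3, sum[0..1]=-3, sum[0..2]=3, sum[0..3]=-7, sum[0..4]=1, sum[0..5]=-6, sum[0..6]=-1 -> [3, -3, 3, -7, 1, -6, -1]
Stage 5 (OFFSET -5): 3+-5=-2, -3+-5=-8, 3+-5=-2, -7+-5=-12, 1+-5=-4, -6+-5=-11, -1+-5=-6 -> [-2, -8, -2, -12, -4, -11, -6]
Output sum: -45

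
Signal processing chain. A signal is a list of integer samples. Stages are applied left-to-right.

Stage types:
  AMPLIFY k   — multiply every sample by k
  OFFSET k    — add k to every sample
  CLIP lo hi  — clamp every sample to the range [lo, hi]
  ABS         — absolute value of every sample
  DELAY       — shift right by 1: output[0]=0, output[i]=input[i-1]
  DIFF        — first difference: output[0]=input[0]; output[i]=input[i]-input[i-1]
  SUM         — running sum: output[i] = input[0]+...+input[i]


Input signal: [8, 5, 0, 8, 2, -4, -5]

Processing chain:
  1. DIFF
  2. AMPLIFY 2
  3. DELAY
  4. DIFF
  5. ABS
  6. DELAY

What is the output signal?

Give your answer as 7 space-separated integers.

Input: [8, 5, 0, 8, 2, -4, -5]
Stage 1 (DIFF): s[0]=8, 5-8=-3, 0-5=-5, 8-0=8, 2-8=-6, -4-2=-6, -5--4=-1 -> [8, -3, -5, 8, -6, -6, -1]
Stage 2 (AMPLIFY 2): 8*2=16, -3*2=-6, -5*2=-10, 8*2=16, -6*2=-12, -6*2=-12, -1*2=-2 -> [16, -6, -10, 16, -12, -12, -2]
Stage 3 (DELAY): [0, 16, -6, -10, 16, -12, -12] = [0, 16, -6, -10, 16, -12, -12] -> [0, 16, -6, -10, 16, -12, -12]
Stage 4 (DIFF): s[0]=0, 16-0=16, -6-16=-22, -10--6=-4, 16--10=26, -12-16=-28, -12--12=0 -> [0, 16, -22, -4, 26, -28, 0]
Stage 5 (ABS): |0|=0, |16|=16, |-22|=22, |-4|=4, |26|=26, |-28|=28, |0|=0 -> [0, 16, 22, 4, 26, 28, 0]
Stage 6 (DELAY): [0, 0, 16, 22, 4, 26, 28] = [0, 0, 16, 22, 4, 26, 28] -> [0, 0, 16, 22, 4, 26, 28]

Answer: 0 0 16 22 4 26 28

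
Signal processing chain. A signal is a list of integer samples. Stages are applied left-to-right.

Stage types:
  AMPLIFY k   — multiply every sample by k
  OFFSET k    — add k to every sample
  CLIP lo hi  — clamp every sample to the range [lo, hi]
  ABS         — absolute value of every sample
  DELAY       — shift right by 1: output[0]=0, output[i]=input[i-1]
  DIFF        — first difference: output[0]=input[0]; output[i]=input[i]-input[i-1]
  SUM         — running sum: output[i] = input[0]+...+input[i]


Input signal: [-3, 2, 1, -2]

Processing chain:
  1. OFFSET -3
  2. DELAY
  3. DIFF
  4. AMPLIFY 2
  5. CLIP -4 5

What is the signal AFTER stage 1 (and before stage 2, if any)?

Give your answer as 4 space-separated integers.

Answer: -6 -1 -2 -5

Derivation:
Input: [-3, 2, 1, -2]
Stage 1 (OFFSET -3): -3+-3=-6, 2+-3=-1, 1+-3=-2, -2+-3=-5 -> [-6, -1, -2, -5]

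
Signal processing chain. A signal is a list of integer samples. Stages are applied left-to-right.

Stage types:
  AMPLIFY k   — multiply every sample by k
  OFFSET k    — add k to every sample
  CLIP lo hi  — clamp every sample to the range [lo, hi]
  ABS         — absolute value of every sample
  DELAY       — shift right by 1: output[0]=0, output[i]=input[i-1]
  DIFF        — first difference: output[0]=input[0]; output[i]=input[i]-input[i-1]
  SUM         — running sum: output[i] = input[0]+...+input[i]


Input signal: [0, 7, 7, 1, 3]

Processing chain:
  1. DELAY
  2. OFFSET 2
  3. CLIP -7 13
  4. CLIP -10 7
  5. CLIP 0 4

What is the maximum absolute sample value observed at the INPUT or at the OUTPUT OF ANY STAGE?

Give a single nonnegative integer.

Answer: 9

Derivation:
Input: [0, 7, 7, 1, 3] (max |s|=7)
Stage 1 (DELAY): [0, 0, 7, 7, 1] = [0, 0, 7, 7, 1] -> [0, 0, 7, 7, 1] (max |s|=7)
Stage 2 (OFFSET 2): 0+2=2, 0+2=2, 7+2=9, 7+2=9, 1+2=3 -> [2, 2, 9, 9, 3] (max |s|=9)
Stage 3 (CLIP -7 13): clip(2,-7,13)=2, clip(2,-7,13)=2, clip(9,-7,13)=9, clip(9,-7,13)=9, clip(3,-7,13)=3 -> [2, 2, 9, 9, 3] (max |s|=9)
Stage 4 (CLIP -10 7): clip(2,-10,7)=2, clip(2,-10,7)=2, clip(9,-10,7)=7, clip(9,-10,7)=7, clip(3,-10,7)=3 -> [2, 2, 7, 7, 3] (max |s|=7)
Stage 5 (CLIP 0 4): clip(2,0,4)=2, clip(2,0,4)=2, clip(7,0,4)=4, clip(7,0,4)=4, clip(3,0,4)=3 -> [2, 2, 4, 4, 3] (max |s|=4)
Overall max amplitude: 9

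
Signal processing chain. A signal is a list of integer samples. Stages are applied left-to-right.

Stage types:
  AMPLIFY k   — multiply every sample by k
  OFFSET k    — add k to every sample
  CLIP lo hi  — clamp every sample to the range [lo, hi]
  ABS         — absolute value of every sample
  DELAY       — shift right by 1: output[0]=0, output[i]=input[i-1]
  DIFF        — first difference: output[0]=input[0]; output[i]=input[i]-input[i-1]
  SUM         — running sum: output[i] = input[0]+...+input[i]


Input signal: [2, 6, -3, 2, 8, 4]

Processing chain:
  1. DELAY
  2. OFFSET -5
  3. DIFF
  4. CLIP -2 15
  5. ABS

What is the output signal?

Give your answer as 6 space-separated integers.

Answer: 2 2 4 2 5 6

Derivation:
Input: [2, 6, -3, 2, 8, 4]
Stage 1 (DELAY): [0, 2, 6, -3, 2, 8] = [0, 2, 6, -3, 2, 8] -> [0, 2, 6, -3, 2, 8]
Stage 2 (OFFSET -5): 0+-5=-5, 2+-5=-3, 6+-5=1, -3+-5=-8, 2+-5=-3, 8+-5=3 -> [-5, -3, 1, -8, -3, 3]
Stage 3 (DIFF): s[0]=-5, -3--5=2, 1--3=4, -8-1=-9, -3--8=5, 3--3=6 -> [-5, 2, 4, -9, 5, 6]
Stage 4 (CLIP -2 15): clip(-5,-2,15)=-2, clip(2,-2,15)=2, clip(4,-2,15)=4, clip(-9,-2,15)=-2, clip(5,-2,15)=5, clip(6,-2,15)=6 -> [-2, 2, 4, -2, 5, 6]
Stage 5 (ABS): |-2|=2, |2|=2, |4|=4, |-2|=2, |5|=5, |6|=6 -> [2, 2, 4, 2, 5, 6]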